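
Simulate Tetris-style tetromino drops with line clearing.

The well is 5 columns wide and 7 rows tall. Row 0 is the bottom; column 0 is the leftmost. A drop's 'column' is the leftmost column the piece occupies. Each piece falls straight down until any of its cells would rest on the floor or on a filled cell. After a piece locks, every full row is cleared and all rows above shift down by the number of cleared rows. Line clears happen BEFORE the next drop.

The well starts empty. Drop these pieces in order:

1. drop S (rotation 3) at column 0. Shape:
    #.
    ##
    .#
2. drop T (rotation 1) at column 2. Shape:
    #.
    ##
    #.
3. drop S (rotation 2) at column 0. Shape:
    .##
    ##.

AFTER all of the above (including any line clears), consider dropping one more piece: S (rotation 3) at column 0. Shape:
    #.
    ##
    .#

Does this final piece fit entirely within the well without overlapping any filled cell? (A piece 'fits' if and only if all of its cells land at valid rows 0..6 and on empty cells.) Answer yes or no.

Answer: no

Derivation:
Drop 1: S rot3 at col 0 lands with bottom-row=0; cleared 0 line(s) (total 0); column heights now [3 2 0 0 0], max=3
Drop 2: T rot1 at col 2 lands with bottom-row=0; cleared 0 line(s) (total 0); column heights now [3 2 3 2 0], max=3
Drop 3: S rot2 at col 0 lands with bottom-row=3; cleared 0 line(s) (total 0); column heights now [4 5 5 2 0], max=5
Test piece S rot3 at col 0 (width 2): heights before test = [4 5 5 2 0]; fits = False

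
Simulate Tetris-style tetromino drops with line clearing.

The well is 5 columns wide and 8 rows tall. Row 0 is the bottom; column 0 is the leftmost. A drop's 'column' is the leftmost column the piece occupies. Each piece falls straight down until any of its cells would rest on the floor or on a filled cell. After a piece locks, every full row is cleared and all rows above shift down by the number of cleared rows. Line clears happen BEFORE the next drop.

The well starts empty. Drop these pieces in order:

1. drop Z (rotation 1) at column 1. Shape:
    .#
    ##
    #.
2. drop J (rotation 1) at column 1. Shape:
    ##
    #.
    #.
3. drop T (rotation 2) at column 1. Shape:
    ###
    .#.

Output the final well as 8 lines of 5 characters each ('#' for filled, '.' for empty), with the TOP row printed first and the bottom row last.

Answer: .....
.###.
..#..
.##..
.#...
.##..
.##..
.#...

Derivation:
Drop 1: Z rot1 at col 1 lands with bottom-row=0; cleared 0 line(s) (total 0); column heights now [0 2 3 0 0], max=3
Drop 2: J rot1 at col 1 lands with bottom-row=2; cleared 0 line(s) (total 0); column heights now [0 5 5 0 0], max=5
Drop 3: T rot2 at col 1 lands with bottom-row=5; cleared 0 line(s) (total 0); column heights now [0 7 7 7 0], max=7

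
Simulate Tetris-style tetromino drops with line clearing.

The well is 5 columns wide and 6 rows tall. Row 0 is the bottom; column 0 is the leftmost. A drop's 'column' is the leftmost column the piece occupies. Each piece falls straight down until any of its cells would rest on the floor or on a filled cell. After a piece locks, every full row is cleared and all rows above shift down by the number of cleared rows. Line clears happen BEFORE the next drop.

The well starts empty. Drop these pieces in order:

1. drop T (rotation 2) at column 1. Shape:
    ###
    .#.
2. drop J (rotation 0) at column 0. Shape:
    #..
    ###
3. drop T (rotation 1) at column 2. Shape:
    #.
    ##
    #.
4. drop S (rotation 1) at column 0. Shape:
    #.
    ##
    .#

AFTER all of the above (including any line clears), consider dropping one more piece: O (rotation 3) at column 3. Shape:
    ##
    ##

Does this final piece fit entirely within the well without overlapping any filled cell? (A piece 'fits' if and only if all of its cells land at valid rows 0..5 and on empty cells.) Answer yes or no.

Answer: no

Derivation:
Drop 1: T rot2 at col 1 lands with bottom-row=0; cleared 0 line(s) (total 0); column heights now [0 2 2 2 0], max=2
Drop 2: J rot0 at col 0 lands with bottom-row=2; cleared 0 line(s) (total 0); column heights now [4 3 3 2 0], max=4
Drop 3: T rot1 at col 2 lands with bottom-row=3; cleared 0 line(s) (total 0); column heights now [4 3 6 5 0], max=6
Drop 4: S rot1 at col 0 lands with bottom-row=3; cleared 0 line(s) (total 0); column heights now [6 5 6 5 0], max=6
Test piece O rot3 at col 3 (width 2): heights before test = [6 5 6 5 0]; fits = False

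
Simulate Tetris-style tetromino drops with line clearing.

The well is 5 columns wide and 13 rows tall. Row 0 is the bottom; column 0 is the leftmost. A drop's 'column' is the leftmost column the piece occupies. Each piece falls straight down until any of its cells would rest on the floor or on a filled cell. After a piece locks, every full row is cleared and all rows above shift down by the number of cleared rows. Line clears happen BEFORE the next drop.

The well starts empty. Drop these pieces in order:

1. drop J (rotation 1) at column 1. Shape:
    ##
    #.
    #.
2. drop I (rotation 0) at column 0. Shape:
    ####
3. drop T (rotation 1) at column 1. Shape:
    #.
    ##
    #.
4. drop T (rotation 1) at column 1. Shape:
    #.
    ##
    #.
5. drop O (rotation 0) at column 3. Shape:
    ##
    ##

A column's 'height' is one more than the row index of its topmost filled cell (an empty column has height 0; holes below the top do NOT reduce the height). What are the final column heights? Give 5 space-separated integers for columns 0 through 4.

Drop 1: J rot1 at col 1 lands with bottom-row=0; cleared 0 line(s) (total 0); column heights now [0 3 3 0 0], max=3
Drop 2: I rot0 at col 0 lands with bottom-row=3; cleared 0 line(s) (total 0); column heights now [4 4 4 4 0], max=4
Drop 3: T rot1 at col 1 lands with bottom-row=4; cleared 0 line(s) (total 0); column heights now [4 7 6 4 0], max=7
Drop 4: T rot1 at col 1 lands with bottom-row=7; cleared 0 line(s) (total 0); column heights now [4 10 9 4 0], max=10
Drop 5: O rot0 at col 3 lands with bottom-row=4; cleared 0 line(s) (total 0); column heights now [4 10 9 6 6], max=10

Answer: 4 10 9 6 6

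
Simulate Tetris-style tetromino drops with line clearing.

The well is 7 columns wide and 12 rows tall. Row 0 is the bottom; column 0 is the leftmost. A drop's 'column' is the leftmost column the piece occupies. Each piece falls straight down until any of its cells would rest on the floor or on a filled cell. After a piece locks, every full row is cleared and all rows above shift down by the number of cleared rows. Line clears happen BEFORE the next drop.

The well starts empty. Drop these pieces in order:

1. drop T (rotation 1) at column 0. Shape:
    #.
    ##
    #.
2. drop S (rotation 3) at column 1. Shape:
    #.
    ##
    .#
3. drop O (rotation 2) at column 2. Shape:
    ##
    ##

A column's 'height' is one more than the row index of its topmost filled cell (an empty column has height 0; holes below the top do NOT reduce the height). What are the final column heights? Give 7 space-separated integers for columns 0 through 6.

Drop 1: T rot1 at col 0 lands with bottom-row=0; cleared 0 line(s) (total 0); column heights now [3 2 0 0 0 0 0], max=3
Drop 2: S rot3 at col 1 lands with bottom-row=1; cleared 0 line(s) (total 0); column heights now [3 4 3 0 0 0 0], max=4
Drop 3: O rot2 at col 2 lands with bottom-row=3; cleared 0 line(s) (total 0); column heights now [3 4 5 5 0 0 0], max=5

Answer: 3 4 5 5 0 0 0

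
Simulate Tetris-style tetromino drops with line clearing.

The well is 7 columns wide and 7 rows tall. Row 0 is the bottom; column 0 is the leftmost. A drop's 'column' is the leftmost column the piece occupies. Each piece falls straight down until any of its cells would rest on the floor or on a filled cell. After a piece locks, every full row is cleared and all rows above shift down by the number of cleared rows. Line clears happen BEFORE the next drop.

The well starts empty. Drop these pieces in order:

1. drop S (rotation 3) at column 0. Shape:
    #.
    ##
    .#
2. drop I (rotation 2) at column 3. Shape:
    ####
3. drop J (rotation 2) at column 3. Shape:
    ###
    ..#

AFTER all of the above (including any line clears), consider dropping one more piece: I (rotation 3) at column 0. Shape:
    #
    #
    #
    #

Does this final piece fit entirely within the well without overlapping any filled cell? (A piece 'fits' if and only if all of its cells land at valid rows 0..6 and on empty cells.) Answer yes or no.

Drop 1: S rot3 at col 0 lands with bottom-row=0; cleared 0 line(s) (total 0); column heights now [3 2 0 0 0 0 0], max=3
Drop 2: I rot2 at col 3 lands with bottom-row=0; cleared 0 line(s) (total 0); column heights now [3 2 0 1 1 1 1], max=3
Drop 3: J rot2 at col 3 lands with bottom-row=1; cleared 0 line(s) (total 0); column heights now [3 2 0 3 3 3 1], max=3
Test piece I rot3 at col 0 (width 1): heights before test = [3 2 0 3 3 3 1]; fits = True

Answer: yes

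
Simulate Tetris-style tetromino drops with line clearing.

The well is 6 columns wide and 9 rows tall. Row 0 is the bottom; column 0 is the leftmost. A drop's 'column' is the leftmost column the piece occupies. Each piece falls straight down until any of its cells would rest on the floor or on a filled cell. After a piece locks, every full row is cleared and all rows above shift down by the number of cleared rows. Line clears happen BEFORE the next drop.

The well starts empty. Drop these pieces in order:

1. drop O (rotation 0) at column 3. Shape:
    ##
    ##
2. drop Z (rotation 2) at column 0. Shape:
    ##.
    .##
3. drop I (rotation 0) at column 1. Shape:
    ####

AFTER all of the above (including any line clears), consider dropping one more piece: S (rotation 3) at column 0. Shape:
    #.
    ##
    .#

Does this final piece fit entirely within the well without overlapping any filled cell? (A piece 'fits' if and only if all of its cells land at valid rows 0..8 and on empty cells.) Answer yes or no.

Drop 1: O rot0 at col 3 lands with bottom-row=0; cleared 0 line(s) (total 0); column heights now [0 0 0 2 2 0], max=2
Drop 2: Z rot2 at col 0 lands with bottom-row=0; cleared 0 line(s) (total 0); column heights now [2 2 1 2 2 0], max=2
Drop 3: I rot0 at col 1 lands with bottom-row=2; cleared 0 line(s) (total 0); column heights now [2 3 3 3 3 0], max=3
Test piece S rot3 at col 0 (width 2): heights before test = [2 3 3 3 3 0]; fits = True

Answer: yes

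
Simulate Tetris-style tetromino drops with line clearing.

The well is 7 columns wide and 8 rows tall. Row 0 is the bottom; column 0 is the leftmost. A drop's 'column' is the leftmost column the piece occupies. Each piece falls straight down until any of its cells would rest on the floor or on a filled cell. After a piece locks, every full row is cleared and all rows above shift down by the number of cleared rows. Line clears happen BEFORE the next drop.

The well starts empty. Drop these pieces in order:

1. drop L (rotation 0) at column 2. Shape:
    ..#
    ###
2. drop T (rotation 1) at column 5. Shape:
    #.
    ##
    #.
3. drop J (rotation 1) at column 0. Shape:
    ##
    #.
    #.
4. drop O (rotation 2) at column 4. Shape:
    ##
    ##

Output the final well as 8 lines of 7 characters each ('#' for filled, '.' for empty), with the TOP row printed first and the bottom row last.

Answer: .......
.......
.......
....##.
....##.
##...#.
#...###
#.####.

Derivation:
Drop 1: L rot0 at col 2 lands with bottom-row=0; cleared 0 line(s) (total 0); column heights now [0 0 1 1 2 0 0], max=2
Drop 2: T rot1 at col 5 lands with bottom-row=0; cleared 0 line(s) (total 0); column heights now [0 0 1 1 2 3 2], max=3
Drop 3: J rot1 at col 0 lands with bottom-row=0; cleared 0 line(s) (total 0); column heights now [3 3 1 1 2 3 2], max=3
Drop 4: O rot2 at col 4 lands with bottom-row=3; cleared 0 line(s) (total 0); column heights now [3 3 1 1 5 5 2], max=5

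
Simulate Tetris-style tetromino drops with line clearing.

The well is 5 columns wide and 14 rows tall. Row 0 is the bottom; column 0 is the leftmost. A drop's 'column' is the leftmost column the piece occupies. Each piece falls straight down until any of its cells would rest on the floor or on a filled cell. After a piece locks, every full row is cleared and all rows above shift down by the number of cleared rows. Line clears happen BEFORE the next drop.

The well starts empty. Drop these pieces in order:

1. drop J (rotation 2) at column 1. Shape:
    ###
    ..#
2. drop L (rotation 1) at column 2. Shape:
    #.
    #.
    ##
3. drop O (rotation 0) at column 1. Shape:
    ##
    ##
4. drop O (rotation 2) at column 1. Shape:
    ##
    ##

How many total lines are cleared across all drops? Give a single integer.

Drop 1: J rot2 at col 1 lands with bottom-row=0; cleared 0 line(s) (total 0); column heights now [0 2 2 2 0], max=2
Drop 2: L rot1 at col 2 lands with bottom-row=2; cleared 0 line(s) (total 0); column heights now [0 2 5 3 0], max=5
Drop 3: O rot0 at col 1 lands with bottom-row=5; cleared 0 line(s) (total 0); column heights now [0 7 7 3 0], max=7
Drop 4: O rot2 at col 1 lands with bottom-row=7; cleared 0 line(s) (total 0); column heights now [0 9 9 3 0], max=9

Answer: 0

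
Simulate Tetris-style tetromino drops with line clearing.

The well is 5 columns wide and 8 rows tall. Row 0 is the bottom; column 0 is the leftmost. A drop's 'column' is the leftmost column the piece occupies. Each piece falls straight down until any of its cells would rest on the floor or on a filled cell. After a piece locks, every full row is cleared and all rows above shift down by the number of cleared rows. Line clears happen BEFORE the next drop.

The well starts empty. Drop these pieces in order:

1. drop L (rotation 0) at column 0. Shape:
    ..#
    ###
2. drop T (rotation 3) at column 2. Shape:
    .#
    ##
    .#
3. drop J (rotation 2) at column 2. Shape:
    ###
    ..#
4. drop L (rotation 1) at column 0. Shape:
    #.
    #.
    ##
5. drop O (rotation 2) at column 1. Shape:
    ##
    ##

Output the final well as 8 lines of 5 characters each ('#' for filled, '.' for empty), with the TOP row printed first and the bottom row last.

Answer: .....
.##..
.##..
..###
#..##
#.##.
####.
###..

Derivation:
Drop 1: L rot0 at col 0 lands with bottom-row=0; cleared 0 line(s) (total 0); column heights now [1 1 2 0 0], max=2
Drop 2: T rot3 at col 2 lands with bottom-row=1; cleared 0 line(s) (total 0); column heights now [1 1 3 4 0], max=4
Drop 3: J rot2 at col 2 lands with bottom-row=3; cleared 0 line(s) (total 0); column heights now [1 1 5 5 5], max=5
Drop 4: L rot1 at col 0 lands with bottom-row=1; cleared 0 line(s) (total 0); column heights now [4 2 5 5 5], max=5
Drop 5: O rot2 at col 1 lands with bottom-row=5; cleared 0 line(s) (total 0); column heights now [4 7 7 5 5], max=7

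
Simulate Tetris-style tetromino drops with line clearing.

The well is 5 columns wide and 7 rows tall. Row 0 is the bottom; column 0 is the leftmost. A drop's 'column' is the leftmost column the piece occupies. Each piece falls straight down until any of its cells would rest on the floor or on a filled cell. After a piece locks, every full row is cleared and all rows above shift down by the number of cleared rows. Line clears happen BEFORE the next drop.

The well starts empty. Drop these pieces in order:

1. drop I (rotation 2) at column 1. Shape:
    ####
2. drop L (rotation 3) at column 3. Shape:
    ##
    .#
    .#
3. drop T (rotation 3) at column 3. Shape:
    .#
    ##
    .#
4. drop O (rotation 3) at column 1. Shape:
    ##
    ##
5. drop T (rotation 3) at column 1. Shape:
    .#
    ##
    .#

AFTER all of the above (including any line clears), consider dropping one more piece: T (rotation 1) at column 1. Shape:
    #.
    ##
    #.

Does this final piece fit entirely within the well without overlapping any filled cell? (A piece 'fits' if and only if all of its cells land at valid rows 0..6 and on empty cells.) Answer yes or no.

Answer: no

Derivation:
Drop 1: I rot2 at col 1 lands with bottom-row=0; cleared 0 line(s) (total 0); column heights now [0 1 1 1 1], max=1
Drop 2: L rot3 at col 3 lands with bottom-row=1; cleared 0 line(s) (total 0); column heights now [0 1 1 4 4], max=4
Drop 3: T rot3 at col 3 lands with bottom-row=4; cleared 0 line(s) (total 0); column heights now [0 1 1 6 7], max=7
Drop 4: O rot3 at col 1 lands with bottom-row=1; cleared 0 line(s) (total 0); column heights now [0 3 3 6 7], max=7
Drop 5: T rot3 at col 1 lands with bottom-row=3; cleared 0 line(s) (total 0); column heights now [0 5 6 6 7], max=7
Test piece T rot1 at col 1 (width 2): heights before test = [0 5 6 6 7]; fits = False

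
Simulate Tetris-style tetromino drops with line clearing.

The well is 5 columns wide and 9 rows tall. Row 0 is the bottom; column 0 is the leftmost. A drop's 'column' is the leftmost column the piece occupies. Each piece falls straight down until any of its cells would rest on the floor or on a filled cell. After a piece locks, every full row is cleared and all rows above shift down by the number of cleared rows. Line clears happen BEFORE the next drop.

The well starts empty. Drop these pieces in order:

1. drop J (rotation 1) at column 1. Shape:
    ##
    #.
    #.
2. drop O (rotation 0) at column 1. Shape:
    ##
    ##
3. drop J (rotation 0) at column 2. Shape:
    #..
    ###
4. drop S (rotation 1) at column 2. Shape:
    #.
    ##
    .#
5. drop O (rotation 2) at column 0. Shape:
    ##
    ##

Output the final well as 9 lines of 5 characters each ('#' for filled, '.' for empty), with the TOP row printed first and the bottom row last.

Answer: .....
..#..
..##.
####.
.##..
.##..
.##..
.#...
.#...

Derivation:
Drop 1: J rot1 at col 1 lands with bottom-row=0; cleared 0 line(s) (total 0); column heights now [0 3 3 0 0], max=3
Drop 2: O rot0 at col 1 lands with bottom-row=3; cleared 0 line(s) (total 0); column heights now [0 5 5 0 0], max=5
Drop 3: J rot0 at col 2 lands with bottom-row=5; cleared 0 line(s) (total 0); column heights now [0 5 7 6 6], max=7
Drop 4: S rot1 at col 2 lands with bottom-row=6; cleared 0 line(s) (total 0); column heights now [0 5 9 8 6], max=9
Drop 5: O rot2 at col 0 lands with bottom-row=5; cleared 1 line(s) (total 1); column heights now [6 6 8 7 0], max=8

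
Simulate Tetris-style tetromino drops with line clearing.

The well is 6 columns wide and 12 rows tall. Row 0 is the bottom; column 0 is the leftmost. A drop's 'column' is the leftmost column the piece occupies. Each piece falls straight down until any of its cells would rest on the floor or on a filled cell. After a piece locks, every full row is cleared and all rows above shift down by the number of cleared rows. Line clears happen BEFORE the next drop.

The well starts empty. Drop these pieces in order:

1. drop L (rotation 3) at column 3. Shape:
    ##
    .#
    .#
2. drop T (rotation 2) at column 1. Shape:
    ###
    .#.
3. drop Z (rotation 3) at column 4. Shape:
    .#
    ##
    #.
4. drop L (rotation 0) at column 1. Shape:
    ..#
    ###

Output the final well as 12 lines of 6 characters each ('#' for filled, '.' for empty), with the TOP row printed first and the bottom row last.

Answer: ......
......
......
......
......
......
...#.#
.#####
.####.
..###.
....#.
....#.

Derivation:
Drop 1: L rot3 at col 3 lands with bottom-row=0; cleared 0 line(s) (total 0); column heights now [0 0 0 3 3 0], max=3
Drop 2: T rot2 at col 1 lands with bottom-row=2; cleared 0 line(s) (total 0); column heights now [0 4 4 4 3 0], max=4
Drop 3: Z rot3 at col 4 lands with bottom-row=3; cleared 0 line(s) (total 0); column heights now [0 4 4 4 5 6], max=6
Drop 4: L rot0 at col 1 lands with bottom-row=4; cleared 0 line(s) (total 0); column heights now [0 5 5 6 5 6], max=6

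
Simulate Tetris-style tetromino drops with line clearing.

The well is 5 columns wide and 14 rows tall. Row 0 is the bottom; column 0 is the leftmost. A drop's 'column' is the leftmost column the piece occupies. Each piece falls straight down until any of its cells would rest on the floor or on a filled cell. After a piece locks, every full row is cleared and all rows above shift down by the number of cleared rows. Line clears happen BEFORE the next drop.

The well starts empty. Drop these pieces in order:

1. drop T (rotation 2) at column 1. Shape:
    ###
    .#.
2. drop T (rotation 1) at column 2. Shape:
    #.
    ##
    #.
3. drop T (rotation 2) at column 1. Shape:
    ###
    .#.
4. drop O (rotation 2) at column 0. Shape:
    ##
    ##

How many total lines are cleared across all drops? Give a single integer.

Drop 1: T rot2 at col 1 lands with bottom-row=0; cleared 0 line(s) (total 0); column heights now [0 2 2 2 0], max=2
Drop 2: T rot1 at col 2 lands with bottom-row=2; cleared 0 line(s) (total 0); column heights now [0 2 5 4 0], max=5
Drop 3: T rot2 at col 1 lands with bottom-row=5; cleared 0 line(s) (total 0); column heights now [0 7 7 7 0], max=7
Drop 4: O rot2 at col 0 lands with bottom-row=7; cleared 0 line(s) (total 0); column heights now [9 9 7 7 0], max=9

Answer: 0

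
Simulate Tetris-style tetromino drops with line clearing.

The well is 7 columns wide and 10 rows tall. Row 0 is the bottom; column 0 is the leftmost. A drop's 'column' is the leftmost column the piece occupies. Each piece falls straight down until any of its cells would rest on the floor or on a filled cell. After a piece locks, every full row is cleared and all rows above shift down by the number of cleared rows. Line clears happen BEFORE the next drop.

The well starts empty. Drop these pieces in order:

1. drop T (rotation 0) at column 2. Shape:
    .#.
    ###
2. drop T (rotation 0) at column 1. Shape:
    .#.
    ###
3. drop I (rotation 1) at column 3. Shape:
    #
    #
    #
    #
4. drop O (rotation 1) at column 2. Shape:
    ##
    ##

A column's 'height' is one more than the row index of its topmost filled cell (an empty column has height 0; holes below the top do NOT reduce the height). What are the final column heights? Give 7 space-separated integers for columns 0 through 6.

Drop 1: T rot0 at col 2 lands with bottom-row=0; cleared 0 line(s) (total 0); column heights now [0 0 1 2 1 0 0], max=2
Drop 2: T rot0 at col 1 lands with bottom-row=2; cleared 0 line(s) (total 0); column heights now [0 3 4 3 1 0 0], max=4
Drop 3: I rot1 at col 3 lands with bottom-row=3; cleared 0 line(s) (total 0); column heights now [0 3 4 7 1 0 0], max=7
Drop 4: O rot1 at col 2 lands with bottom-row=7; cleared 0 line(s) (total 0); column heights now [0 3 9 9 1 0 0], max=9

Answer: 0 3 9 9 1 0 0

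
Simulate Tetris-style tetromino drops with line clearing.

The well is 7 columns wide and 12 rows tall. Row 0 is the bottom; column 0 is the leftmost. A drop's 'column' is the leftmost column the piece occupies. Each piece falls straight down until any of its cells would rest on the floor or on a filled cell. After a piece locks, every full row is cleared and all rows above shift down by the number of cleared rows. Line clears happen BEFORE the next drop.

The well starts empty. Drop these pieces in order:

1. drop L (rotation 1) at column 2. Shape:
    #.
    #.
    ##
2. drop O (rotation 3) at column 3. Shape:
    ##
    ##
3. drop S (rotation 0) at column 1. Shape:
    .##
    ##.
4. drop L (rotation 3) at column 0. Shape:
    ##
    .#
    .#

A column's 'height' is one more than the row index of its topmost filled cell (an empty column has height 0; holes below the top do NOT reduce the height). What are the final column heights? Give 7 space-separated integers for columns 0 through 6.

Answer: 7 7 5 5 3 0 0

Derivation:
Drop 1: L rot1 at col 2 lands with bottom-row=0; cleared 0 line(s) (total 0); column heights now [0 0 3 1 0 0 0], max=3
Drop 2: O rot3 at col 3 lands with bottom-row=1; cleared 0 line(s) (total 0); column heights now [0 0 3 3 3 0 0], max=3
Drop 3: S rot0 at col 1 lands with bottom-row=3; cleared 0 line(s) (total 0); column heights now [0 4 5 5 3 0 0], max=5
Drop 4: L rot3 at col 0 lands with bottom-row=4; cleared 0 line(s) (total 0); column heights now [7 7 5 5 3 0 0], max=7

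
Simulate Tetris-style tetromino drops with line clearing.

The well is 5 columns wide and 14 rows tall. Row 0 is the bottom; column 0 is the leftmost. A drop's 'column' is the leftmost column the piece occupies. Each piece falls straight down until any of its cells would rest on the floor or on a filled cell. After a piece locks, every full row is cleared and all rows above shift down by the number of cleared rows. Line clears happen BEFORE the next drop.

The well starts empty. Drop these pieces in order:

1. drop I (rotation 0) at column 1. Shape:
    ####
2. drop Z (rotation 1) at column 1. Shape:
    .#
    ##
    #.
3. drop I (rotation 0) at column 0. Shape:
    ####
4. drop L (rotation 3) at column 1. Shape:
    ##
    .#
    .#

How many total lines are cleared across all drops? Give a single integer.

Answer: 0

Derivation:
Drop 1: I rot0 at col 1 lands with bottom-row=0; cleared 0 line(s) (total 0); column heights now [0 1 1 1 1], max=1
Drop 2: Z rot1 at col 1 lands with bottom-row=1; cleared 0 line(s) (total 0); column heights now [0 3 4 1 1], max=4
Drop 3: I rot0 at col 0 lands with bottom-row=4; cleared 0 line(s) (total 0); column heights now [5 5 5 5 1], max=5
Drop 4: L rot3 at col 1 lands with bottom-row=5; cleared 0 line(s) (total 0); column heights now [5 8 8 5 1], max=8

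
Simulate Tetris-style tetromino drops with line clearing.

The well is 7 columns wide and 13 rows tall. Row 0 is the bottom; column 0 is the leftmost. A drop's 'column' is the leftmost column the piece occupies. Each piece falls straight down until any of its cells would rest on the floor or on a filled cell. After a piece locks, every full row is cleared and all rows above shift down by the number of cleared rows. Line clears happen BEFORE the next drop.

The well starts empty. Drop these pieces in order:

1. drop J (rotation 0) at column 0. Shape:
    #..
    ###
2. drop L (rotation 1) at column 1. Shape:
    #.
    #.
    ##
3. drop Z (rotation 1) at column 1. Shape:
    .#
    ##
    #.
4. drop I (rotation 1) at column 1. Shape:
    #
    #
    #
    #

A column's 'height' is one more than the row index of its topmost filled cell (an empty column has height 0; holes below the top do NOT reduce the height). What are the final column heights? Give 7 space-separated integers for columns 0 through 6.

Answer: 2 10 7 0 0 0 0

Derivation:
Drop 1: J rot0 at col 0 lands with bottom-row=0; cleared 0 line(s) (total 0); column heights now [2 1 1 0 0 0 0], max=2
Drop 2: L rot1 at col 1 lands with bottom-row=1; cleared 0 line(s) (total 0); column heights now [2 4 2 0 0 0 0], max=4
Drop 3: Z rot1 at col 1 lands with bottom-row=4; cleared 0 line(s) (total 0); column heights now [2 6 7 0 0 0 0], max=7
Drop 4: I rot1 at col 1 lands with bottom-row=6; cleared 0 line(s) (total 0); column heights now [2 10 7 0 0 0 0], max=10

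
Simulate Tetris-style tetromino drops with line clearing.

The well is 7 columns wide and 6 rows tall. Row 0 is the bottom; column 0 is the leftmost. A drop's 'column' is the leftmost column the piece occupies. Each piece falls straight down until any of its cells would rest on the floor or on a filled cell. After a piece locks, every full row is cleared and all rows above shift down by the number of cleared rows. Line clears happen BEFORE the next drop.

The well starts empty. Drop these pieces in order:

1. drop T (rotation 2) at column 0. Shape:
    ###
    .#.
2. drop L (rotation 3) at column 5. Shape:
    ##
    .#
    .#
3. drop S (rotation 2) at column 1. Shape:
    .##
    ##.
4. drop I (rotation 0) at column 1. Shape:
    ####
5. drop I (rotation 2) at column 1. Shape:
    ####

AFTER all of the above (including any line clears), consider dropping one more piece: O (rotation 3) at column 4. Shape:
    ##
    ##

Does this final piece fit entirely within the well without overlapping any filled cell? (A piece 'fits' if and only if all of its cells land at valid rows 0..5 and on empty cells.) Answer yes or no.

Answer: no

Derivation:
Drop 1: T rot2 at col 0 lands with bottom-row=0; cleared 0 line(s) (total 0); column heights now [2 2 2 0 0 0 0], max=2
Drop 2: L rot3 at col 5 lands with bottom-row=0; cleared 0 line(s) (total 0); column heights now [2 2 2 0 0 3 3], max=3
Drop 3: S rot2 at col 1 lands with bottom-row=2; cleared 0 line(s) (total 0); column heights now [2 3 4 4 0 3 3], max=4
Drop 4: I rot0 at col 1 lands with bottom-row=4; cleared 0 line(s) (total 0); column heights now [2 5 5 5 5 3 3], max=5
Drop 5: I rot2 at col 1 lands with bottom-row=5; cleared 0 line(s) (total 0); column heights now [2 6 6 6 6 3 3], max=6
Test piece O rot3 at col 4 (width 2): heights before test = [2 6 6 6 6 3 3]; fits = False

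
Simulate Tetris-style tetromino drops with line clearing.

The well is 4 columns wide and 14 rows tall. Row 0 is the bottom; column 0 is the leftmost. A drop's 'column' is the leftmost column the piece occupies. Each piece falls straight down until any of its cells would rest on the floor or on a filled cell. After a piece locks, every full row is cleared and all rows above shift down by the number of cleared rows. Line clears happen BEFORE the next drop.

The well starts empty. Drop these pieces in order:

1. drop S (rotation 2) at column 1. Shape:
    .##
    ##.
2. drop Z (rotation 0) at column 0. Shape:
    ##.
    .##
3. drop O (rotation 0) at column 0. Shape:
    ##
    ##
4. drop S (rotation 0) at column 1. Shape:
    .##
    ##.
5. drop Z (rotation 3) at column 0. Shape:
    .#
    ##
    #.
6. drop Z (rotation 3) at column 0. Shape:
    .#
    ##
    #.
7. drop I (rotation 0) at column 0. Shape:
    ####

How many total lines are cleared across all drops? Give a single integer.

Answer: 2

Derivation:
Drop 1: S rot2 at col 1 lands with bottom-row=0; cleared 0 line(s) (total 0); column heights now [0 1 2 2], max=2
Drop 2: Z rot0 at col 0 lands with bottom-row=2; cleared 0 line(s) (total 0); column heights now [4 4 3 2], max=4
Drop 3: O rot0 at col 0 lands with bottom-row=4; cleared 0 line(s) (total 0); column heights now [6 6 3 2], max=6
Drop 4: S rot0 at col 1 lands with bottom-row=6; cleared 0 line(s) (total 0); column heights now [6 7 8 8], max=8
Drop 5: Z rot3 at col 0 lands with bottom-row=6; cleared 1 line(s) (total 1); column heights now [7 8 7 2], max=8
Drop 6: Z rot3 at col 0 lands with bottom-row=7; cleared 0 line(s) (total 1); column heights now [9 10 7 2], max=10
Drop 7: I rot0 at col 0 lands with bottom-row=10; cleared 1 line(s) (total 2); column heights now [9 10 7 2], max=10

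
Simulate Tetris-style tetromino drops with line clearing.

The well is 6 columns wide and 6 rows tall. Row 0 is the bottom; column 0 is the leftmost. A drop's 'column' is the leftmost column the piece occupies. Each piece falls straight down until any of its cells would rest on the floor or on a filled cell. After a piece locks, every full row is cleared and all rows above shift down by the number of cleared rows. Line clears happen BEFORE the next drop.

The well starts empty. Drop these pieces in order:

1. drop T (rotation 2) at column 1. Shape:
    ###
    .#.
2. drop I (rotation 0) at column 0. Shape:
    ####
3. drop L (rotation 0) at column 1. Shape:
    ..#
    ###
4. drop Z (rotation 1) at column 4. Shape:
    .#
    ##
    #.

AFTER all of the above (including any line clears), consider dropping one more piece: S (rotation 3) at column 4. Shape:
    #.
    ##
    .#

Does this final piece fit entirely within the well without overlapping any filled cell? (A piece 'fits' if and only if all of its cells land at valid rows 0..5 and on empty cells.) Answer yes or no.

Drop 1: T rot2 at col 1 lands with bottom-row=0; cleared 0 line(s) (total 0); column heights now [0 2 2 2 0 0], max=2
Drop 2: I rot0 at col 0 lands with bottom-row=2; cleared 0 line(s) (total 0); column heights now [3 3 3 3 0 0], max=3
Drop 3: L rot0 at col 1 lands with bottom-row=3; cleared 0 line(s) (total 0); column heights now [3 4 4 5 0 0], max=5
Drop 4: Z rot1 at col 4 lands with bottom-row=0; cleared 0 line(s) (total 0); column heights now [3 4 4 5 2 3], max=5
Test piece S rot3 at col 4 (width 2): heights before test = [3 4 4 5 2 3]; fits = True

Answer: yes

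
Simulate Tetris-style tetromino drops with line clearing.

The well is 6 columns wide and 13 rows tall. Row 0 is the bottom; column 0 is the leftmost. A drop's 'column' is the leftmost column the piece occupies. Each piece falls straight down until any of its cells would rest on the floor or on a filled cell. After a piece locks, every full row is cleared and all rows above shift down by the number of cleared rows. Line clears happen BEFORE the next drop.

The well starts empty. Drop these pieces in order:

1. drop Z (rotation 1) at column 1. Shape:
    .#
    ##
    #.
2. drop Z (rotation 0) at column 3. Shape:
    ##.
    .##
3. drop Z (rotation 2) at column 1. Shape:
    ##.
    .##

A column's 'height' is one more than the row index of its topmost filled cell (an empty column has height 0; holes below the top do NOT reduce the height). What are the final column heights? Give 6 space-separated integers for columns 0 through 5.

Drop 1: Z rot1 at col 1 lands with bottom-row=0; cleared 0 line(s) (total 0); column heights now [0 2 3 0 0 0], max=3
Drop 2: Z rot0 at col 3 lands with bottom-row=0; cleared 0 line(s) (total 0); column heights now [0 2 3 2 2 1], max=3
Drop 3: Z rot2 at col 1 lands with bottom-row=3; cleared 0 line(s) (total 0); column heights now [0 5 5 4 2 1], max=5

Answer: 0 5 5 4 2 1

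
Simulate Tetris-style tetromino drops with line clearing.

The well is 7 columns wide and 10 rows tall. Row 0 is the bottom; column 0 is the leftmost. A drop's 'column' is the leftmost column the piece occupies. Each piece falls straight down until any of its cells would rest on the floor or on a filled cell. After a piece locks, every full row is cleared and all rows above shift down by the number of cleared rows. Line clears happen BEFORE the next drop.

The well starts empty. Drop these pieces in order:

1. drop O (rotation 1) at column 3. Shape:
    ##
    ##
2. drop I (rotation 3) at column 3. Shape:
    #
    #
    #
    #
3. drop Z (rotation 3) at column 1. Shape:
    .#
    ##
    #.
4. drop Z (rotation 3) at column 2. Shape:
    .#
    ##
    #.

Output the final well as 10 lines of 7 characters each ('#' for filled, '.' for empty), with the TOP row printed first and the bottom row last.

Answer: .......
.......
...#...
..##...
..##...
...#...
...#...
..##...
.####..
.#.##..

Derivation:
Drop 1: O rot1 at col 3 lands with bottom-row=0; cleared 0 line(s) (total 0); column heights now [0 0 0 2 2 0 0], max=2
Drop 2: I rot3 at col 3 lands with bottom-row=2; cleared 0 line(s) (total 0); column heights now [0 0 0 6 2 0 0], max=6
Drop 3: Z rot3 at col 1 lands with bottom-row=0; cleared 0 line(s) (total 0); column heights now [0 2 3 6 2 0 0], max=6
Drop 4: Z rot3 at col 2 lands with bottom-row=5; cleared 0 line(s) (total 0); column heights now [0 2 7 8 2 0 0], max=8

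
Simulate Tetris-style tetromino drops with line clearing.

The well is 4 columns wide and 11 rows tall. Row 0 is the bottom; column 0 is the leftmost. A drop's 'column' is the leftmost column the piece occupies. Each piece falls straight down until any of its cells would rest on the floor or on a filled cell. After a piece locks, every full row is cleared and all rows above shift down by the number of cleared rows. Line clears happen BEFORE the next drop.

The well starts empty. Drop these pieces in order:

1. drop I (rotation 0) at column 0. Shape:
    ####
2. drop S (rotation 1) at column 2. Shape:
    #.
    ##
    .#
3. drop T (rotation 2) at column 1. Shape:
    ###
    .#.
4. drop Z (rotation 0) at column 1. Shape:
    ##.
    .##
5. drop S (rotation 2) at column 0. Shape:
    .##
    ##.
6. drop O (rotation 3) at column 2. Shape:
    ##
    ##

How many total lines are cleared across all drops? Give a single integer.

Drop 1: I rot0 at col 0 lands with bottom-row=0; cleared 1 line(s) (total 1); column heights now [0 0 0 0], max=0
Drop 2: S rot1 at col 2 lands with bottom-row=0; cleared 0 line(s) (total 1); column heights now [0 0 3 2], max=3
Drop 3: T rot2 at col 1 lands with bottom-row=3; cleared 0 line(s) (total 1); column heights now [0 5 5 5], max=5
Drop 4: Z rot0 at col 1 lands with bottom-row=5; cleared 0 line(s) (total 1); column heights now [0 7 7 6], max=7
Drop 5: S rot2 at col 0 lands with bottom-row=7; cleared 0 line(s) (total 1); column heights now [8 9 9 6], max=9
Drop 6: O rot3 at col 2 lands with bottom-row=9; cleared 0 line(s) (total 1); column heights now [8 9 11 11], max=11

Answer: 1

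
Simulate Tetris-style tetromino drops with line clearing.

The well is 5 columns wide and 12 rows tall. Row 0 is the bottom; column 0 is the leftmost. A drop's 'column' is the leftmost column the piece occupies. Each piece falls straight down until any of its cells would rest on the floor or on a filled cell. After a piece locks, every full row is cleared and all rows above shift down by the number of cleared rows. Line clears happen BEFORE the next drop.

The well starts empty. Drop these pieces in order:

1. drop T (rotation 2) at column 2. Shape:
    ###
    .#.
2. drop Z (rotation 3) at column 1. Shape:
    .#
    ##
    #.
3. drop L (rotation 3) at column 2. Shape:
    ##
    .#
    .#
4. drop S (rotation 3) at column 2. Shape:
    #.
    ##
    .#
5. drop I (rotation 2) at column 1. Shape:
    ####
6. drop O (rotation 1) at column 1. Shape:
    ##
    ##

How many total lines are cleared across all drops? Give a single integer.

Answer: 0

Derivation:
Drop 1: T rot2 at col 2 lands with bottom-row=0; cleared 0 line(s) (total 0); column heights now [0 0 2 2 2], max=2
Drop 2: Z rot3 at col 1 lands with bottom-row=1; cleared 0 line(s) (total 0); column heights now [0 3 4 2 2], max=4
Drop 3: L rot3 at col 2 lands with bottom-row=2; cleared 0 line(s) (total 0); column heights now [0 3 5 5 2], max=5
Drop 4: S rot3 at col 2 lands with bottom-row=5; cleared 0 line(s) (total 0); column heights now [0 3 8 7 2], max=8
Drop 5: I rot2 at col 1 lands with bottom-row=8; cleared 0 line(s) (total 0); column heights now [0 9 9 9 9], max=9
Drop 6: O rot1 at col 1 lands with bottom-row=9; cleared 0 line(s) (total 0); column heights now [0 11 11 9 9], max=11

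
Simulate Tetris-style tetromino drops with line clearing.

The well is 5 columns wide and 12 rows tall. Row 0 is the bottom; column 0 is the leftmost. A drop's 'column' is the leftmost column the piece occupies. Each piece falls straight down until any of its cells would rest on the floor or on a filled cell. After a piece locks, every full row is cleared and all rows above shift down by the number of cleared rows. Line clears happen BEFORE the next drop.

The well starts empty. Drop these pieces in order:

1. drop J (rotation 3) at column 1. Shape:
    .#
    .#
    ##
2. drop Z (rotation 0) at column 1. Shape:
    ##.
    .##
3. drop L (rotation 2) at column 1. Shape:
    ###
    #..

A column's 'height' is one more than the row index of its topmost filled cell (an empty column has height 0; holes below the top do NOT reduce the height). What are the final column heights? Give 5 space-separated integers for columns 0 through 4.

Drop 1: J rot3 at col 1 lands with bottom-row=0; cleared 0 line(s) (total 0); column heights now [0 1 3 0 0], max=3
Drop 2: Z rot0 at col 1 lands with bottom-row=3; cleared 0 line(s) (total 0); column heights now [0 5 5 4 0], max=5
Drop 3: L rot2 at col 1 lands with bottom-row=5; cleared 0 line(s) (total 0); column heights now [0 7 7 7 0], max=7

Answer: 0 7 7 7 0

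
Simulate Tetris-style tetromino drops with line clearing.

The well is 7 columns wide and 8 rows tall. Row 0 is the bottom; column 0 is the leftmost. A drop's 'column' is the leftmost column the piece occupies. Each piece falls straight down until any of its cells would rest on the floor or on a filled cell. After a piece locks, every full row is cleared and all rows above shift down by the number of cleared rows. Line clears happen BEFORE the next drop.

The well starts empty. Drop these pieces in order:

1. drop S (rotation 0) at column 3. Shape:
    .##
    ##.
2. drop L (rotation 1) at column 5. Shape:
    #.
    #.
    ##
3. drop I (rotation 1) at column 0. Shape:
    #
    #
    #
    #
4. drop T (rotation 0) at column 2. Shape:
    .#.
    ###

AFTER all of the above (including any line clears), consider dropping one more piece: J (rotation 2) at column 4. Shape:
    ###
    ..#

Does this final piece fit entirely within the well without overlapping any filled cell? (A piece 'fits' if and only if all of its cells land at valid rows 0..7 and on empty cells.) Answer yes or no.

Drop 1: S rot0 at col 3 lands with bottom-row=0; cleared 0 line(s) (total 0); column heights now [0 0 0 1 2 2 0], max=2
Drop 2: L rot1 at col 5 lands with bottom-row=2; cleared 0 line(s) (total 0); column heights now [0 0 0 1 2 5 3], max=5
Drop 3: I rot1 at col 0 lands with bottom-row=0; cleared 0 line(s) (total 0); column heights now [4 0 0 1 2 5 3], max=5
Drop 4: T rot0 at col 2 lands with bottom-row=2; cleared 0 line(s) (total 0); column heights now [4 0 3 4 3 5 3], max=5
Test piece J rot2 at col 4 (width 3): heights before test = [4 0 3 4 3 5 3]; fits = True

Answer: yes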